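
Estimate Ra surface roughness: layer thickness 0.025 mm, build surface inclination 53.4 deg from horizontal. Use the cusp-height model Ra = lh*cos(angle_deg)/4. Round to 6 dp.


Ra = 0.025 * cos(53.4) / 4 = 0.003726 mm


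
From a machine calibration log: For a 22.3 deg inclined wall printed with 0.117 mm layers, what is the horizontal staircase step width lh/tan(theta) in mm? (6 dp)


step = 0.117 / tan(22.3) = 0.285275 mm


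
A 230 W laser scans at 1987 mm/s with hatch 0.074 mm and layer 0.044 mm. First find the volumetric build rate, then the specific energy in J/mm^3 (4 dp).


Build rate = 1987 * 0.074 * 0.044 = 6.469672 mm^3/s
SE = 230 / 6.469672 = 35.5505 J/mm^3


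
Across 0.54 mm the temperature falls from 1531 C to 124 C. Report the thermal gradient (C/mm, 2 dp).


G = (1531-124)/0.54 = 2605.56 C/mm


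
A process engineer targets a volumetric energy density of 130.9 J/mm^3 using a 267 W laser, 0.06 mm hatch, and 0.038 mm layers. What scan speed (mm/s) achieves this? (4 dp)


v = 267 / (130.9*0.06*0.038) = 894.6162 mm/s


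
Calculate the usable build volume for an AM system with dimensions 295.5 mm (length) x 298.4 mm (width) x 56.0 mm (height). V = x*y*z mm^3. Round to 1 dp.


V = 295.5 * 298.4 * 56.0 = 4937923.2 mm^3


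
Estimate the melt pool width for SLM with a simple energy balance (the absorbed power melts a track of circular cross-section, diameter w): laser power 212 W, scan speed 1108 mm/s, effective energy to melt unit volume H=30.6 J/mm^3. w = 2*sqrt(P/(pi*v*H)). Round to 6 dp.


w = 2*sqrt(212/(pi*1108*30.6)) = 0.089226 mm


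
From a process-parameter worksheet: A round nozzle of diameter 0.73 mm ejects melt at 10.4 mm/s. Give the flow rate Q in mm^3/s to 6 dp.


A = pi*(0.73/2)^2 = 0.41853868 mm^2
Q = 0.41853868 * 10.4 = 4.352802 mm^3/s


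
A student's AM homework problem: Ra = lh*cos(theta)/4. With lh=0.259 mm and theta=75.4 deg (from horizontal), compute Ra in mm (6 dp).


Ra = 0.259 * cos(75.4) / 4 = 0.016321 mm


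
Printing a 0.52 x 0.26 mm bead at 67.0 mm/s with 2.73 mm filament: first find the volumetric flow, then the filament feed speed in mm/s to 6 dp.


Q = 0.52 * 0.26 * 67.0 = 9.0584 mm^3/s
A_fil = pi*(2.73/2)^2 = 5.85349397 mm^2
v_feed = 9.0584 / 5.85349397 = 1.54752 mm/s


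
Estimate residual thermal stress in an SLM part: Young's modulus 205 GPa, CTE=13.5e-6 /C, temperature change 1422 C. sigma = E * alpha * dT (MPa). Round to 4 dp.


sigma = 205*1000 * 13.5e-6 * 1422 = 3935.385 MPa


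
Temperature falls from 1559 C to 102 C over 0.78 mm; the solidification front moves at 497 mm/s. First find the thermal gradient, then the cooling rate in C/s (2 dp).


G = (1559-102)/0.78 = 1867.94871795 C/mm
CR = 1867.94871795 * 497 = 928370.51 C/s


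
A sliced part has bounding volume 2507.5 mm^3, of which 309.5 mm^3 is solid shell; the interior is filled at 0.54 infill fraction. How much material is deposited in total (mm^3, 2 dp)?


V_infill = (2507.5 - 309.5) * 0.54 = 1186.92
V_total = 309.5 + 1186.92 = 1496.42 mm^3


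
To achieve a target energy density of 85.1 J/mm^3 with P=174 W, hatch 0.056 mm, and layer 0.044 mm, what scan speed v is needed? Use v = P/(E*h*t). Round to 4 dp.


v = 174 / (85.1*0.056*0.044) = 829.8106 mm/s


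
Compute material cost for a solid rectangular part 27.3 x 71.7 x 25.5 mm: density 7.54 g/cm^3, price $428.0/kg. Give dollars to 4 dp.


V = 27.3 * 71.7 * 25.5 = 49913.955 mm^3 = 49.913955 cm^3
Mass = 49.913955 * 7.54 / 1000 = 0.37635122 kg
Cost = 0.37635122 * 428.0 = 161.0783 $


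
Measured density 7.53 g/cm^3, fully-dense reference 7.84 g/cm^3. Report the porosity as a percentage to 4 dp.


Porosity = (1-7.53/7.84)*100 = 3.9541 %


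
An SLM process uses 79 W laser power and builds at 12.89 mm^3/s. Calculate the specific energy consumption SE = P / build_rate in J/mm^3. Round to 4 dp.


SE = 79 / 12.89 = 6.1288 J/mm^3


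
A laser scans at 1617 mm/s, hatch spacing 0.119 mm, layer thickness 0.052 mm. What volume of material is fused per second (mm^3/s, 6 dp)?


Rate = 1617 * 0.119 * 0.052 = 10.005996 mm^3/s


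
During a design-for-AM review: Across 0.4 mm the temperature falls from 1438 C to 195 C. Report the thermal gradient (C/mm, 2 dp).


G = (1438-195)/0.4 = 3107.5 C/mm


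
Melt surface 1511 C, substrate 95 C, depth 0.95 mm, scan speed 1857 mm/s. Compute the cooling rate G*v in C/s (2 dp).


G = (1511-95)/0.95 = 1490.52631579 C/mm
CR = 1490.52631579 * 1857 = 2767907.37 C/s


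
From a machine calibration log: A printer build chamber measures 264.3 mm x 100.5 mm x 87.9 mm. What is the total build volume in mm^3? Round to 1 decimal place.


V = 264.3 * 100.5 * 87.9 = 2334813.0 mm^3


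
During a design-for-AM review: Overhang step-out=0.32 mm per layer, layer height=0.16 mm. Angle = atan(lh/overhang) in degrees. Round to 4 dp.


angle = atan(0.16/0.32) = 26.5651 degrees


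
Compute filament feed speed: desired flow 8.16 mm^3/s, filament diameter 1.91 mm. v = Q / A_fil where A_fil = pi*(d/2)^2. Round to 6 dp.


A = pi*(1.91/2)^2 = 2.865211
v = 8.16 / 2.865211 = 2.847958 mm/s


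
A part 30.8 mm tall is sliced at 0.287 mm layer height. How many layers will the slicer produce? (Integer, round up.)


Layers = ceil(30.8/0.287) = 108


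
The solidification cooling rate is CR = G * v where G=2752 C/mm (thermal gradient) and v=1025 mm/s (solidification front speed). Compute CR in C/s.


CR = 2752 * 1025 = 2820800 C/s


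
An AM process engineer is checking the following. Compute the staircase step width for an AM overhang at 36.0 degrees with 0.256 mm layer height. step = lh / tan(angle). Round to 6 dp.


step = 0.256 / tan(36.0) = 0.352354 mm


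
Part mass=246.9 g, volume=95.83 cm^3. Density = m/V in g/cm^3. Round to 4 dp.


rho = 246.9 / 95.83 = 2.5764 g/cm^3


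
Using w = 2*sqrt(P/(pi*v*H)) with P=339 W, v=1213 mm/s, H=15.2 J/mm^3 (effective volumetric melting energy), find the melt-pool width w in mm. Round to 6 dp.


w = 2*sqrt(339/(pi*1213*15.2)) = 0.153004 mm


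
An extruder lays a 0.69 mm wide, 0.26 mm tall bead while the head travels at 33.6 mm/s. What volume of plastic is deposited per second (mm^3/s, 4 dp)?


Rate = 0.69 * 0.26 * 33.6 = 6.0278 mm^3/s


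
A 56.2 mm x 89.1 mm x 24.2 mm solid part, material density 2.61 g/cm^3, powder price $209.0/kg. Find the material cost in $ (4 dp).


V = 56.2 * 89.1 * 24.2 = 121179.564 mm^3 = 121.179564 cm^3
Mass = 121.179564 * 2.61 / 1000 = 0.31627866 kg
Cost = 0.31627866 * 209.0 = 66.1022 $


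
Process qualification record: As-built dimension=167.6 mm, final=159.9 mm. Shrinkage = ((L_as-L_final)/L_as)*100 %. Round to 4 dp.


Shrinkage = ((167.6-159.9)/167.6)*100 = 4.5943 %


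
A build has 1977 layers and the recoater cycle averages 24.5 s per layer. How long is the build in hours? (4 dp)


t = 1977 * 24.5 / 3600 = 13.4546 hrs


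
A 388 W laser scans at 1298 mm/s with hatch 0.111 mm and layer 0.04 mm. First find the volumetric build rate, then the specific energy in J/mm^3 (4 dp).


Build rate = 1298 * 0.111 * 0.04 = 5.76312 mm^3/s
SE = 388 / 5.76312 = 67.3246 J/mm^3


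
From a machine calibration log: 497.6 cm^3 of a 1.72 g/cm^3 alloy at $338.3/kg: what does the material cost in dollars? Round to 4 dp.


Mass = 497.6*1.72/1000 = 0.855872 kg
Cost = 0.855872 * 338.3 = 289.5415 $


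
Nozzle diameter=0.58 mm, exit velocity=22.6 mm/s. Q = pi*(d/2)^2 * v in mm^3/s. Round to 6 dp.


A = pi*(0.58/2)^2 = 0.26420794 mm^2
Q = 0.26420794 * 22.6 = 5.971099 mm^3/s


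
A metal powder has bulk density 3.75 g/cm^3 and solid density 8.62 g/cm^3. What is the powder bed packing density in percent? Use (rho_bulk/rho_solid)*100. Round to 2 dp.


Packing = (3.75/8.62)*100 = 43.5 %


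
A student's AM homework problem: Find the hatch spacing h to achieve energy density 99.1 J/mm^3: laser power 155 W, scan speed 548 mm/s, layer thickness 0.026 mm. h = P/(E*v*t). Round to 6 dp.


h = 155 / (99.1*548*0.026) = 0.109775 mm


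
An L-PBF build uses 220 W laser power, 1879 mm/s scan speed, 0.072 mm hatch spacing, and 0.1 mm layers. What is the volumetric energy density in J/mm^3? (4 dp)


E = 220 / (1879*0.072*0.1) = 16.2616 J/mm^3


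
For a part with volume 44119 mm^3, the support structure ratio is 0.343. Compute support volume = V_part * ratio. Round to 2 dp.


V_support = 44119 * 0.343 = 15132.82 mm^3


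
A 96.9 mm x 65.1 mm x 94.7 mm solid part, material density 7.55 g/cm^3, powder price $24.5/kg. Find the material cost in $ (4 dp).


V = 96.9 * 65.1 * 94.7 = 597385.593 mm^3 = 597.385593 cm^3
Mass = 597.385593 * 7.55 / 1000 = 4.51026123 kg
Cost = 4.51026123 * 24.5 = 110.5014 $


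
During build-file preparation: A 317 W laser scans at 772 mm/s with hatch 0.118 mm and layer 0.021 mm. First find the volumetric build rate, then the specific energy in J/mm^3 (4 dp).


Build rate = 772 * 0.118 * 0.021 = 1.913016 mm^3/s
SE = 317 / 1.913016 = 165.7069 J/mm^3


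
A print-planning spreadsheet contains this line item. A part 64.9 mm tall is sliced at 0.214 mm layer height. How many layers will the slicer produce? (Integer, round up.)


Layers = ceil(64.9/0.214) = 304


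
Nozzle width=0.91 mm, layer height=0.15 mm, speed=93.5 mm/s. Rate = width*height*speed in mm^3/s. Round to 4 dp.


Rate = 0.91 * 0.15 * 93.5 = 12.7628 mm^3/s


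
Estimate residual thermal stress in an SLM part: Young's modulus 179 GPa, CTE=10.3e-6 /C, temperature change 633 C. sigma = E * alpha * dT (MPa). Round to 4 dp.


sigma = 179*1000 * 10.3e-6 * 633 = 1167.0621 MPa


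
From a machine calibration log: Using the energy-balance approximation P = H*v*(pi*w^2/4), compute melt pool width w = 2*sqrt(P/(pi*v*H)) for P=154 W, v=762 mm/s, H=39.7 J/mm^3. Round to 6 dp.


w = 2*sqrt(154/(pi*762*39.7)) = 0.080509 mm


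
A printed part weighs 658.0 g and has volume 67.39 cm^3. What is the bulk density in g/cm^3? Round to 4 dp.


rho = 658.0 / 67.39 = 9.7641 g/cm^3


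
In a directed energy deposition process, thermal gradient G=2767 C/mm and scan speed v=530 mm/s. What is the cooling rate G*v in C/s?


CR = 2767 * 530 = 1466510 C/s


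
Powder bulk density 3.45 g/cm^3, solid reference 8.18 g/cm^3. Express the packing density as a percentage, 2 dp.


Packing = (3.45/8.18)*100 = 42.18 %


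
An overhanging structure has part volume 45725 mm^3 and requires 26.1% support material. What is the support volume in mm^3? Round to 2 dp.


V_support = 45725 * 0.261 = 11934.23 mm^3


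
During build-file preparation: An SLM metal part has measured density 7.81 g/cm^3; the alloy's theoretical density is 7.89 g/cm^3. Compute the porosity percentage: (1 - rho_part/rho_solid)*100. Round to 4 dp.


Porosity = (1-7.81/7.89)*100 = 1.0139 %


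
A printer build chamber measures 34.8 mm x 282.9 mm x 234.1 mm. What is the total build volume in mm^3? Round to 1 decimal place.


V = 34.8 * 282.9 * 234.1 = 2304695.8 mm^3


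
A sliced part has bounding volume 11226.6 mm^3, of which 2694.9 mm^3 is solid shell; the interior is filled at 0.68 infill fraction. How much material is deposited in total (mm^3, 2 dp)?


V_infill = (11226.6 - 2694.9) * 0.68 = 5801.56
V_total = 2694.9 + 5801.56 = 8496.46 mm^3


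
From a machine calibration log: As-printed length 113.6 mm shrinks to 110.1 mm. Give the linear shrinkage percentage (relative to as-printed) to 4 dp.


Shrinkage = ((113.6-110.1)/113.6)*100 = 3.081 %


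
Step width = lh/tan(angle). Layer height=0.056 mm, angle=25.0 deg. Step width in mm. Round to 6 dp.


step = 0.056 / tan(25.0) = 0.120092 mm


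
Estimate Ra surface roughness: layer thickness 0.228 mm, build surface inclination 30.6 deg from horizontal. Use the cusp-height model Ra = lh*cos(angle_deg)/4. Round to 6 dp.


Ra = 0.228 * cos(30.6) / 4 = 0.049062 mm


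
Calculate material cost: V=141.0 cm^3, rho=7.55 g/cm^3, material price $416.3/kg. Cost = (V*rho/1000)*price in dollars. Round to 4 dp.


Mass = 141.0*7.55/1000 = 1.06455 kg
Cost = 1.06455 * 416.3 = 443.1722 $


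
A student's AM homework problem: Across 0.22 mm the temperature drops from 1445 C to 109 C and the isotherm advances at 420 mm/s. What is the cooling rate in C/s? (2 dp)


G = (1445-109)/0.22 = 6072.72727273 C/mm
CR = 6072.72727273 * 420 = 2550545.45 C/s


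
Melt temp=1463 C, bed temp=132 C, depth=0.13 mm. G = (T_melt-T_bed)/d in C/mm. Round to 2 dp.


G = (1463-132)/0.13 = 10238.46 C/mm


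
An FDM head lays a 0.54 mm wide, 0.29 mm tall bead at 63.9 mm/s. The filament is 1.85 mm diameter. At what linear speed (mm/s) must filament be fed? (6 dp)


Q = 0.54 * 0.29 * 63.9 = 10.00674 mm^3/s
A_fil = pi*(1.85/2)^2 = 2.68802521 mm^2
v_feed = 10.00674 / 2.68802521 = 3.722711 mm/s


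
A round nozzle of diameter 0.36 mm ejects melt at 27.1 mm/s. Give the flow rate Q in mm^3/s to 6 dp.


A = pi*(0.36/2)^2 = 0.1017876 mm^2
Q = 0.1017876 * 27.1 = 2.758444 mm^3/s


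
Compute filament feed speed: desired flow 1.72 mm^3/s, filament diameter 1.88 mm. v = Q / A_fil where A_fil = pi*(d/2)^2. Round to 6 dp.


A = pi*(1.88/2)^2 = 2.775911
v = 1.72 / 2.775911 = 0.619616 mm/s


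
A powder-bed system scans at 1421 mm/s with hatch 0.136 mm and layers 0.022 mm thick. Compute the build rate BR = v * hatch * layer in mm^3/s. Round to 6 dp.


Rate = 1421 * 0.136 * 0.022 = 4.251632 mm^3/s


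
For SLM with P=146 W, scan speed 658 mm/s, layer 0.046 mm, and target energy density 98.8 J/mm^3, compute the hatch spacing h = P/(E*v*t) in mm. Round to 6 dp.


h = 146 / (98.8*658*0.046) = 0.048822 mm


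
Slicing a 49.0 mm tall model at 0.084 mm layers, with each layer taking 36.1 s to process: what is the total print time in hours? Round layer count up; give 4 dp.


Layers = ceil(49.0/0.084) = 584
t = 584 * 36.1 / 3600 = 5.8562 hrs


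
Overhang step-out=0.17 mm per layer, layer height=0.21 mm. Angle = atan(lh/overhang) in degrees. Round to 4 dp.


angle = atan(0.21/0.17) = 51.009 degrees


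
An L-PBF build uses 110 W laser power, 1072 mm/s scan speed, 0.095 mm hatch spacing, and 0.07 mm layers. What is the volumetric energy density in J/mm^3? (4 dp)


E = 110 / (1072*0.095*0.07) = 15.4304 J/mm^3


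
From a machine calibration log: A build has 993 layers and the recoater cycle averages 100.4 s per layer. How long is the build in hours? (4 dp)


t = 993 * 100.4 / 3600 = 27.6937 hrs


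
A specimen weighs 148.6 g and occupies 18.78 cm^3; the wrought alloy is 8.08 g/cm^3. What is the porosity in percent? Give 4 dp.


rho_part = 148.6 / 18.78 = 7.91267306 g/cm^3
Porosity = (1 - 7.91267306/8.08)*100 = 2.0709 %


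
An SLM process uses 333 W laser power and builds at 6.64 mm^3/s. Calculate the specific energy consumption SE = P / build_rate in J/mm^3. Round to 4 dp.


SE = 333 / 6.64 = 50.1506 J/mm^3


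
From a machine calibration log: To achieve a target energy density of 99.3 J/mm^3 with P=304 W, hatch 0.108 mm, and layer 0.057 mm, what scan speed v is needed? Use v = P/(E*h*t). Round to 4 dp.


v = 304 / (99.3*0.108*0.057) = 497.3083 mm/s


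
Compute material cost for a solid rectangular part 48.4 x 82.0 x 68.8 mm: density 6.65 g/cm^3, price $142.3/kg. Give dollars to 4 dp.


V = 48.4 * 82.0 * 68.8 = 273053.44 mm^3 = 273.05344 cm^3
Mass = 273.05344 * 6.65 / 1000 = 1.81580538 kg
Cost = 1.81580538 * 142.3 = 258.3891 $


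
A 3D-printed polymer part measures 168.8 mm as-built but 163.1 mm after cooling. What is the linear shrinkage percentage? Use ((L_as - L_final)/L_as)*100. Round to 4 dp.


Shrinkage = ((168.8-163.1)/168.8)*100 = 3.3768 %


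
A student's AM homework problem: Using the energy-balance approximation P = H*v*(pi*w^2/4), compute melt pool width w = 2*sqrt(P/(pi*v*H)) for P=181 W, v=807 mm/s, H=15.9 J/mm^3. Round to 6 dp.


w = 2*sqrt(181/(pi*807*15.9)) = 0.134017 mm


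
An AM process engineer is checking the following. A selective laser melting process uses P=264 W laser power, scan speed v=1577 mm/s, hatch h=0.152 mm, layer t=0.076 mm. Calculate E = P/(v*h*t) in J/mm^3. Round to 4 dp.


E = 264 / (1577*0.152*0.076) = 14.4916 J/mm^3


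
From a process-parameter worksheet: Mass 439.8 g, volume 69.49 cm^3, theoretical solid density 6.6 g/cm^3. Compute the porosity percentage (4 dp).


rho_part = 439.8 / 69.49 = 6.3289682 g/cm^3
Porosity = (1 - 6.3289682/6.6)*100 = 4.1065 %


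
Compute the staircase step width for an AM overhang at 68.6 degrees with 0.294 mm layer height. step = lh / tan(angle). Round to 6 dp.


step = 0.294 / tan(68.6) = 0.115217 mm


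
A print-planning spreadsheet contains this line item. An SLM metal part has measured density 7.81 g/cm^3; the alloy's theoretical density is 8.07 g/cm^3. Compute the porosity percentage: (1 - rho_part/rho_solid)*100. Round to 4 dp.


Porosity = (1-7.81/8.07)*100 = 3.2218 %


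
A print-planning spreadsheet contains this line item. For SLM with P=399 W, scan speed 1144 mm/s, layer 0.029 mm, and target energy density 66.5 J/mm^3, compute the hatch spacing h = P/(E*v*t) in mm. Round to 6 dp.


h = 399 / (66.5*1144*0.029) = 0.180854 mm


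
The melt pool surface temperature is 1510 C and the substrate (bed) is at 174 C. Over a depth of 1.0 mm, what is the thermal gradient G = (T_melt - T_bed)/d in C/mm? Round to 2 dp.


G = (1510-174)/1.0 = 1336.0 C/mm


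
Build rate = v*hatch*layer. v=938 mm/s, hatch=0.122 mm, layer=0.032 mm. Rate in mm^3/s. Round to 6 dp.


Rate = 938 * 0.122 * 0.032 = 3.661952 mm^3/s


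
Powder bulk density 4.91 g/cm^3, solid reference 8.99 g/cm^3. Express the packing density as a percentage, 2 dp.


Packing = (4.91/8.99)*100 = 54.62 %


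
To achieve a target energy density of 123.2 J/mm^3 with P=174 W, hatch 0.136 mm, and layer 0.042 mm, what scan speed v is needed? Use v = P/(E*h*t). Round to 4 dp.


v = 174 / (123.2*0.136*0.042) = 247.258 mm/s


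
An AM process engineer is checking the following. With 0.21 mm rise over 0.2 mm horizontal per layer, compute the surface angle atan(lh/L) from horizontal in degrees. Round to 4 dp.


angle = atan(0.21/0.2) = 46.3972 degrees


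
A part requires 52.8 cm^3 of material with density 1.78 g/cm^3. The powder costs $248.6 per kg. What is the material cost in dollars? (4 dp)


Mass = 52.8*1.78/1000 = 0.093984 kg
Cost = 0.093984 * 248.6 = 23.3644 $


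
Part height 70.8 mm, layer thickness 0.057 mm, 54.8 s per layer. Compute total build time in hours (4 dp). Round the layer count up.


Layers = ceil(70.8/0.057) = 1243
t = 1243 * 54.8 / 3600 = 18.9212 hrs


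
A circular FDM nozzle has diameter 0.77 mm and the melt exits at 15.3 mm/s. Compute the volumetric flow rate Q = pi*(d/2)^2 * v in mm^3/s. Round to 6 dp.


A = pi*(0.77/2)^2 = 0.46566257 mm^2
Q = 0.46566257 * 15.3 = 7.124637 mm^3/s


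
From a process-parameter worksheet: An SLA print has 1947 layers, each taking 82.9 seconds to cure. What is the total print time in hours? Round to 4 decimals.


t = 1947 * 82.9 / 3600 = 44.8351 hrs


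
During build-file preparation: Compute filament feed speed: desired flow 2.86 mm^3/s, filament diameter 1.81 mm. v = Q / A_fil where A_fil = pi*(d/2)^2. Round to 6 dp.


A = pi*(1.81/2)^2 = 2.573043
v = 2.86 / 2.573043 = 1.111524 mm/s


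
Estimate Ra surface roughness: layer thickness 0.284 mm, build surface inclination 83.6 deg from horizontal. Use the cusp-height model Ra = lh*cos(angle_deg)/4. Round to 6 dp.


Ra = 0.284 * cos(83.6) / 4 = 0.007914 mm


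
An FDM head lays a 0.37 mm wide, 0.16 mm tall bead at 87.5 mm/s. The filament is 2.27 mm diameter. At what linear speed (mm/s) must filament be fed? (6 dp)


Q = 0.37 * 0.16 * 87.5 = 5.18 mm^3/s
A_fil = pi*(2.27/2)^2 = 4.0470782 mm^2
v_feed = 5.18 / 4.0470782 = 1.279936 mm/s


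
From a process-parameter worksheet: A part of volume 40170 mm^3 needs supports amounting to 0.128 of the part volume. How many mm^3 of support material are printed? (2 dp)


V_support = 40170 * 0.128 = 5141.76 mm^3


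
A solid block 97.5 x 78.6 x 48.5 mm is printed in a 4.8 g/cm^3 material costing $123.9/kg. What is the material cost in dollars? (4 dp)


V = 97.5 * 78.6 * 48.5 = 371679.75 mm^3 = 371.67975 cm^3
Mass = 371.67975 * 4.8 / 1000 = 1.7840628 kg
Cost = 1.7840628 * 123.9 = 221.0454 $


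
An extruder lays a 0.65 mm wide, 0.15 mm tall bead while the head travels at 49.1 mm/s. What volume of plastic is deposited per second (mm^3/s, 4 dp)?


Rate = 0.65 * 0.15 * 49.1 = 4.7873 mm^3/s


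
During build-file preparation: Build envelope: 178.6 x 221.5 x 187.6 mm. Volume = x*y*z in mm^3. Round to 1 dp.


V = 178.6 * 221.5 * 187.6 = 7421437.2 mm^3


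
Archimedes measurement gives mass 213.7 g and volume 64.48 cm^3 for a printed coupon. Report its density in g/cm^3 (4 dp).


rho = 213.7 / 64.48 = 3.3142 g/cm^3


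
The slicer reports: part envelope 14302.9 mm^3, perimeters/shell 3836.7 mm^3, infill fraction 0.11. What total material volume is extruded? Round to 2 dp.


V_infill = (14302.9 - 3836.7) * 0.11 = 1151.28
V_total = 3836.7 + 1151.28 = 4987.98 mm^3


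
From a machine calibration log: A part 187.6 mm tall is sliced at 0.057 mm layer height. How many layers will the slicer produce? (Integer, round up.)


Layers = ceil(187.6/0.057) = 3292


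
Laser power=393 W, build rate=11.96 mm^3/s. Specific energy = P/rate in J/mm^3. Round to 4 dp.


SE = 393 / 11.96 = 32.8595 J/mm^3


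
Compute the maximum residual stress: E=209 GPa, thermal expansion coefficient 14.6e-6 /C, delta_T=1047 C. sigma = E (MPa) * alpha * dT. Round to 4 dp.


sigma = 209*1000 * 14.6e-6 * 1047 = 3194.8158 MPa


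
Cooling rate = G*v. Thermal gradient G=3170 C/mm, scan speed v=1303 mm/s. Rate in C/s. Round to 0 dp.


CR = 3170 * 1303 = 4130510 C/s


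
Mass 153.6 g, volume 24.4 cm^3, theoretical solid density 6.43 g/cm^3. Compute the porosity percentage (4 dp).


rho_part = 153.6 / 24.4 = 6.29508197 g/cm^3
Porosity = (1 - 6.29508197/6.43)*100 = 2.0983 %


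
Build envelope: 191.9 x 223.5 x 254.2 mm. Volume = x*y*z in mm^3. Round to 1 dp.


V = 191.9 * 223.5 * 254.2 = 10902549.0 mm^3


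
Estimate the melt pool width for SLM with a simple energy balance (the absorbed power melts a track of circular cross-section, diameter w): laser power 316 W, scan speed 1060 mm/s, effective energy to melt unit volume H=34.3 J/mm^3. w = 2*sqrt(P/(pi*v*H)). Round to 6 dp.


w = 2*sqrt(316/(pi*1060*34.3)) = 0.105196 mm


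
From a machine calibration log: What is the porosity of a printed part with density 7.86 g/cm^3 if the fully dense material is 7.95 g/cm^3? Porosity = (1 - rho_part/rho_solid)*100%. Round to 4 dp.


Porosity = (1-7.86/7.95)*100 = 1.1321 %


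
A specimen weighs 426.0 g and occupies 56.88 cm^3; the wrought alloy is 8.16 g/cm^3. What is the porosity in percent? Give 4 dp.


rho_part = 426.0 / 56.88 = 7.48945148 g/cm^3
Porosity = (1 - 7.48945148/8.16)*100 = 8.2175 %


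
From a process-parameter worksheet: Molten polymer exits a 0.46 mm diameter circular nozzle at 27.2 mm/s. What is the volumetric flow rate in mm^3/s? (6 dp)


A = pi*(0.46/2)^2 = 0.16619025 mm^2
Q = 0.16619025 * 27.2 = 4.520375 mm^3/s


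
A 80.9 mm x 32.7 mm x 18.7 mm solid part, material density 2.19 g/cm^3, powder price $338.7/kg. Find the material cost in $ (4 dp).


V = 80.9 * 32.7 * 18.7 = 49469.541 mm^3 = 49.469541 cm^3
Mass = 49.469541 * 2.19 / 1000 = 0.10833829 kg
Cost = 0.10833829 * 338.7 = 36.6942 $


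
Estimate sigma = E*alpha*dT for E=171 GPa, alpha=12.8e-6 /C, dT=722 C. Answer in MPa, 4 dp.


sigma = 171*1000 * 12.8e-6 * 722 = 1580.3136 MPa


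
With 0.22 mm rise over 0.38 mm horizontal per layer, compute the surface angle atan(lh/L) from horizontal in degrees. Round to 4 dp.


angle = atan(0.22/0.38) = 30.0686 degrees


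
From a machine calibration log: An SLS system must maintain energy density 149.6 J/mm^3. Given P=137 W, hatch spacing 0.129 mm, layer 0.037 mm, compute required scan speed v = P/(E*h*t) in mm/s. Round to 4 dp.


v = 137 / (149.6*0.129*0.037) = 191.8658 mm/s


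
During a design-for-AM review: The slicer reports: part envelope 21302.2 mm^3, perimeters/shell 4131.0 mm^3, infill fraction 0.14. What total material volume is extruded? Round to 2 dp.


V_infill = (21302.2 - 4131.0) * 0.14 = 2403.97
V_total = 4131.0 + 2403.97 = 6534.97 mm^3


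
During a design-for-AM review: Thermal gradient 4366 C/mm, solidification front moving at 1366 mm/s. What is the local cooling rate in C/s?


CR = 4366 * 1366 = 5963956 C/s


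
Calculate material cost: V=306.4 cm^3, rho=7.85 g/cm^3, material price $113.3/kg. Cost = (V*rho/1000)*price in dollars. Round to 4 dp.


Mass = 306.4*7.85/1000 = 2.40524 kg
Cost = 2.40524 * 113.3 = 272.5137 $


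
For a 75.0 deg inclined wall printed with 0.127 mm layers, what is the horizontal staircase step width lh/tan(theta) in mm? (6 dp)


step = 0.127 / tan(75.0) = 0.03403 mm


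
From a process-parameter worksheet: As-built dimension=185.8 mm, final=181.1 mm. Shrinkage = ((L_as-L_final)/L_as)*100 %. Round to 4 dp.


Shrinkage = ((185.8-181.1)/185.8)*100 = 2.5296 %


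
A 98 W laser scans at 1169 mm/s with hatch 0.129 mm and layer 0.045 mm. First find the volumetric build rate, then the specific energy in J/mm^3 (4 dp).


Build rate = 1169 * 0.129 * 0.045 = 6.786045 mm^3/s
SE = 98 / 6.786045 = 14.4414 J/mm^3


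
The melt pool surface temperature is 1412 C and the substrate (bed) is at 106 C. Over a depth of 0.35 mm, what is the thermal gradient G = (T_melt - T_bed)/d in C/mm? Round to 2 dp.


G = (1412-106)/0.35 = 3731.43 C/mm


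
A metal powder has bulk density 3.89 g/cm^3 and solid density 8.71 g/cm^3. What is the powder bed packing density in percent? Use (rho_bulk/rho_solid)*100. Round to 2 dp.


Packing = (3.89/8.71)*100 = 44.66 %


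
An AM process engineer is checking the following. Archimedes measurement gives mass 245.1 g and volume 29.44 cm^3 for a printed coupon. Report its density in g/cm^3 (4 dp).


rho = 245.1 / 29.44 = 8.3254 g/cm^3


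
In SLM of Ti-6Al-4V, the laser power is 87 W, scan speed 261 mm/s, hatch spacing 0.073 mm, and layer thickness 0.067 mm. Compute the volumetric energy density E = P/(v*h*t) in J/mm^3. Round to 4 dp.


E = 87 / (261*0.073*0.067) = 68.1524 J/mm^3


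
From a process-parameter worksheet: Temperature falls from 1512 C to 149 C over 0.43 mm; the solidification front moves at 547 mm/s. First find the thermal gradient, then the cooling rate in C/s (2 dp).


G = (1512-149)/0.43 = 3169.76744186 C/mm
CR = 3169.76744186 * 547 = 1733862.79 C/s


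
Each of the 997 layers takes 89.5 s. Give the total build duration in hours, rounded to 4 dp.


t = 997 * 89.5 / 3600 = 24.7865 hrs


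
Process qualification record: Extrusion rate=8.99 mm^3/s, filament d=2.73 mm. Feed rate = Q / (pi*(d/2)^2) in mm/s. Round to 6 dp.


A = pi*(2.73/2)^2 = 5.853494
v = 8.99 / 5.853494 = 1.535835 mm/s


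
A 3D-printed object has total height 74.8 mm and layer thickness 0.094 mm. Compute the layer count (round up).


Layers = ceil(74.8/0.094) = 796


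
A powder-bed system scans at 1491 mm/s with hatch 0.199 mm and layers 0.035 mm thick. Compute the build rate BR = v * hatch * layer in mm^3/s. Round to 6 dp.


Rate = 1491 * 0.199 * 0.035 = 10.384815 mm^3/s


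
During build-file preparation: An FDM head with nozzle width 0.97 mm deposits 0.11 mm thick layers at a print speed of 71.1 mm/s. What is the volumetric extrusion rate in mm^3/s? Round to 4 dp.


Rate = 0.97 * 0.11 * 71.1 = 7.5864 mm^3/s


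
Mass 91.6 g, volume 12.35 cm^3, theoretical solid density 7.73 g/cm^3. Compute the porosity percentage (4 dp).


rho_part = 91.6 / 12.35 = 7.41700405 g/cm^3
Porosity = (1 - 7.41700405/7.73)*100 = 4.0491 %


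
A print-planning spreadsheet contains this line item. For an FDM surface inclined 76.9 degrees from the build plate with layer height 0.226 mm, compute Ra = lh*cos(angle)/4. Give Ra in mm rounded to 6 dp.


Ra = 0.226 * cos(76.9) / 4 = 0.012806 mm


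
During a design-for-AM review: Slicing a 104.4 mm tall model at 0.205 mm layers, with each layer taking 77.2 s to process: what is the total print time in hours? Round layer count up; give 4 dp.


Layers = ceil(104.4/0.205) = 510
t = 510 * 77.2 / 3600 = 10.9367 hrs


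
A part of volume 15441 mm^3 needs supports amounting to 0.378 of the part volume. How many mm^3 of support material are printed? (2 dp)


V_support = 15441 * 0.378 = 5836.7 mm^3


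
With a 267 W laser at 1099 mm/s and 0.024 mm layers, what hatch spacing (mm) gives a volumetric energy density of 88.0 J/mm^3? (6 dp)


h = 267 / (88.0*1099*0.024) = 0.115032 mm


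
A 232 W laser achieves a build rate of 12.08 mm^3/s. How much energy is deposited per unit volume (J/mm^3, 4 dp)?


SE = 232 / 12.08 = 19.2053 J/mm^3


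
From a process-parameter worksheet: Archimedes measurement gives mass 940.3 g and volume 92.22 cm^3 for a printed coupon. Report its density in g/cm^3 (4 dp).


rho = 940.3 / 92.22 = 10.1963 g/cm^3


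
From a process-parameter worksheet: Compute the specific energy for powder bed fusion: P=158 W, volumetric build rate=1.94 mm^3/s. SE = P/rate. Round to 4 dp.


SE = 158 / 1.94 = 81.4433 J/mm^3


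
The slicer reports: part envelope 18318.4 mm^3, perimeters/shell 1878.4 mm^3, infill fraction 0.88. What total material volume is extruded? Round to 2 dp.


V_infill = (18318.4 - 1878.4) * 0.88 = 14467.2
V_total = 1878.4 + 14467.2 = 16345.6 mm^3


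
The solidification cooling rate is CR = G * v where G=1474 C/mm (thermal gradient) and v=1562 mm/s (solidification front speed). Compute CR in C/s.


CR = 1474 * 1562 = 2302388 C/s


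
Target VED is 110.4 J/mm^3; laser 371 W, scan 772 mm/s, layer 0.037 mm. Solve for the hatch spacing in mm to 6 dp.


h = 371 / (110.4*772*0.037) = 0.117648 mm


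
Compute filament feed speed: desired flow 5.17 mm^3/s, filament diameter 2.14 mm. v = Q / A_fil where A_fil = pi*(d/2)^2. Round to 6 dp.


A = pi*(2.14/2)^2 = 3.596809
v = 5.17 / 3.596809 = 1.437385 mm/s


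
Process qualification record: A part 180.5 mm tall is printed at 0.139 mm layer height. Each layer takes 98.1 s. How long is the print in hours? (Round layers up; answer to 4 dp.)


Layers = ceil(180.5/0.139) = 1299
t = 1299 * 98.1 / 3600 = 35.3978 hrs


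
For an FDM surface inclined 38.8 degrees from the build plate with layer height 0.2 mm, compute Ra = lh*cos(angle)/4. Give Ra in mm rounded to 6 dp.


Ra = 0.2 * cos(38.8) / 4 = 0.038967 mm


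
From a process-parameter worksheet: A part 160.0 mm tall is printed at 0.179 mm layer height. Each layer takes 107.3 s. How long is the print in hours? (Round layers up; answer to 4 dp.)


Layers = ceil(160.0/0.179) = 894
t = 894 * 107.3 / 3600 = 26.6462 hrs


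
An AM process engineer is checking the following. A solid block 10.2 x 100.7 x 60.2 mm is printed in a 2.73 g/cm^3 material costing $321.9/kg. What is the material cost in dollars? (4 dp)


V = 10.2 * 100.7 * 60.2 = 61833.828 mm^3 = 61.833828 cm^3
Mass = 61.833828 * 2.73 / 1000 = 0.16880635 kg
Cost = 0.16880635 * 321.9 = 54.3388 $


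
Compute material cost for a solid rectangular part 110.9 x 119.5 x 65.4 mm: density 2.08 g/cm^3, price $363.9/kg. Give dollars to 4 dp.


V = 110.9 * 119.5 * 65.4 = 866716.77 mm^3 = 866.71677 cm^3
Mass = 866.71677 * 2.08 / 1000 = 1.80277088 kg
Cost = 1.80277088 * 363.9 = 656.0283 $


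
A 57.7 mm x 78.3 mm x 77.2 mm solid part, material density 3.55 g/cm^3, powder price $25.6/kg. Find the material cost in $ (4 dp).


V = 57.7 * 78.3 * 77.2 = 348782.652 mm^3 = 348.782652 cm^3
Mass = 348.782652 * 3.55 / 1000 = 1.23817841 kg
Cost = 1.23817841 * 25.6 = 31.6974 $


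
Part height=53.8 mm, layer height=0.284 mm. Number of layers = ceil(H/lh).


Layers = ceil(53.8/0.284) = 190


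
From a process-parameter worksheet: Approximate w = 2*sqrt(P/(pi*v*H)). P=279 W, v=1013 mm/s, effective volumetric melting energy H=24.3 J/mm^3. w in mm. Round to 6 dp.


w = 2*sqrt(279/(pi*1013*24.3)) = 0.120129 mm


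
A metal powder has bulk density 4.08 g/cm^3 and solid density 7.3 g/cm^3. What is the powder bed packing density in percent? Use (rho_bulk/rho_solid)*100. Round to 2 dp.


Packing = (4.08/7.3)*100 = 55.89 %


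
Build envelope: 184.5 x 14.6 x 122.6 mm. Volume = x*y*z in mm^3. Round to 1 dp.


V = 184.5 * 14.6 * 122.6 = 330247.6 mm^3


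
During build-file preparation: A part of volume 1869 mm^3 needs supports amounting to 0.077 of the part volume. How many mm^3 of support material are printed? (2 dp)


V_support = 1869 * 0.077 = 143.91 mm^3


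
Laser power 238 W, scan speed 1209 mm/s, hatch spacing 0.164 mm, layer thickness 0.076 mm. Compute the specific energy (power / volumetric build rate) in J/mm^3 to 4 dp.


Build rate = 1209 * 0.164 * 0.076 = 15.068976 mm^3/s
SE = 238 / 15.068976 = 15.794 J/mm^3


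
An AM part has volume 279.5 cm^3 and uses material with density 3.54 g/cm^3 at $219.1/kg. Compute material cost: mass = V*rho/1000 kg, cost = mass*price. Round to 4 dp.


Mass = 279.5*3.54/1000 = 0.98943 kg
Cost = 0.98943 * 219.1 = 216.7841 $


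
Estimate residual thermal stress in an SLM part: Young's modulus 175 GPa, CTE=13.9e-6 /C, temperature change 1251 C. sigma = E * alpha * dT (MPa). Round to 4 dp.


sigma = 175*1000 * 13.9e-6 * 1251 = 3043.0575 MPa


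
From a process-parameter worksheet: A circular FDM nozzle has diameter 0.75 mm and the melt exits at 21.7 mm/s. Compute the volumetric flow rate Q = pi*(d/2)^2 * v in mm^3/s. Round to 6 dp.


A = pi*(0.75/2)^2 = 0.44178647 mm^2
Q = 0.44178647 * 21.7 = 9.586766 mm^3/s


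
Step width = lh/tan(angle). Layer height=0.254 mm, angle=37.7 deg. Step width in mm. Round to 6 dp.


step = 0.254 / tan(37.7) = 0.328638 mm


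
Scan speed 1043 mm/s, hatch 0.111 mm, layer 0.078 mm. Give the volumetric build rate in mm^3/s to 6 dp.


Rate = 1043 * 0.111 * 0.078 = 9.030294 mm^3/s


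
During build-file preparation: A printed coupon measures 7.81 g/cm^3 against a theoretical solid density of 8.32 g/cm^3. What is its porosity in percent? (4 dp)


Porosity = (1-7.81/8.32)*100 = 6.1298 %


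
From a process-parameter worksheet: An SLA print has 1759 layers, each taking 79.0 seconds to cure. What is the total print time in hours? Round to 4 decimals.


t = 1759 * 79.0 / 3600 = 38.6003 hrs


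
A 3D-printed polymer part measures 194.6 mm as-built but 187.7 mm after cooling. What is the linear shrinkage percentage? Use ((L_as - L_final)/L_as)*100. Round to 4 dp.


Shrinkage = ((194.6-187.7)/194.6)*100 = 3.5457 %


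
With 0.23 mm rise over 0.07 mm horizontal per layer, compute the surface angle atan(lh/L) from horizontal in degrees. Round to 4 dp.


angle = atan(0.23/0.07) = 73.0725 degrees


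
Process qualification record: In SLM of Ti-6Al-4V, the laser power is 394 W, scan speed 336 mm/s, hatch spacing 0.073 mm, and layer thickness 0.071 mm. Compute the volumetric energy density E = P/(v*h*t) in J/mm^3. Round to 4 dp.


E = 394 / (336*0.073*0.071) = 226.2433 J/mm^3


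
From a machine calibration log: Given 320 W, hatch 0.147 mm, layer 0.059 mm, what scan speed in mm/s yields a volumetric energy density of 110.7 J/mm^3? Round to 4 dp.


v = 320 / (110.7*0.147*0.059) = 333.2982 mm/s


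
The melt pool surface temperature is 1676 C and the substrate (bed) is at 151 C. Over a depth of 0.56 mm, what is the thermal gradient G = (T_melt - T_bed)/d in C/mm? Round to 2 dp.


G = (1676-151)/0.56 = 2723.21 C/mm


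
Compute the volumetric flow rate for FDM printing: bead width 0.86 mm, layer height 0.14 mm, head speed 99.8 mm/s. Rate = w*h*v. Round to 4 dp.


Rate = 0.86 * 0.14 * 99.8 = 12.0159 mm^3/s


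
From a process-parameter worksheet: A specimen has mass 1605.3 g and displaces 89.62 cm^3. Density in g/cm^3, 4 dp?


rho = 1605.3 / 89.62 = 17.9123 g/cm^3


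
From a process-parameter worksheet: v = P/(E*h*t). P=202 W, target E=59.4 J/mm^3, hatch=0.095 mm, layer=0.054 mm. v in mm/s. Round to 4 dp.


v = 202 / (59.4*0.095*0.054) = 662.8993 mm/s


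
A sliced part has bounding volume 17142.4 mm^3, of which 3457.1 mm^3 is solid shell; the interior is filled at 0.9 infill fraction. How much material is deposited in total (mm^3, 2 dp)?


V_infill = (17142.4 - 3457.1) * 0.9 = 12316.77
V_total = 3457.1 + 12316.77 = 15773.87 mm^3


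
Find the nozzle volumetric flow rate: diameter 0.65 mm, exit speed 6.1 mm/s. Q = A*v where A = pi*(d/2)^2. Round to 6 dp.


A = pi*(0.65/2)^2 = 0.33183072 mm^2
Q = 0.33183072 * 6.1 = 2.024167 mm^3/s


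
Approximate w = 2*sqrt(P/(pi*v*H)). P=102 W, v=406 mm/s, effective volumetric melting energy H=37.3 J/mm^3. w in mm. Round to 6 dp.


w = 2*sqrt(102/(pi*406*37.3)) = 0.092606 mm


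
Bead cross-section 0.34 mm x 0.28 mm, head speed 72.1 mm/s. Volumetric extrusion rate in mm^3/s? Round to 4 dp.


Rate = 0.34 * 0.28 * 72.1 = 6.8639 mm^3/s


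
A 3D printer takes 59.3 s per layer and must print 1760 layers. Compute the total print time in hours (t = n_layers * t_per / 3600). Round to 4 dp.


t = 1760 * 59.3 / 3600 = 28.9911 hrs


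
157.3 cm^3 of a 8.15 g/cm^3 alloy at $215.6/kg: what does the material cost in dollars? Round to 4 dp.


Mass = 157.3*8.15/1000 = 1.281995 kg
Cost = 1.281995 * 215.6 = 276.3981 $


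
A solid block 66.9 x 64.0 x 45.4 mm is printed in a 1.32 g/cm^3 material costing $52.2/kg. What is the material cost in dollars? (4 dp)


V = 66.9 * 64.0 * 45.4 = 194384.64 mm^3 = 194.38464 cm^3
Mass = 194.38464 * 1.32 / 1000 = 0.25658772 kg
Cost = 0.25658772 * 52.2 = 13.3939 $


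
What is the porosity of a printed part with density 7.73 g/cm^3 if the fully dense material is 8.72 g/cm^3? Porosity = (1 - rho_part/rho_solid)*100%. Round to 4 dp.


Porosity = (1-7.73/8.72)*100 = 11.3532 %


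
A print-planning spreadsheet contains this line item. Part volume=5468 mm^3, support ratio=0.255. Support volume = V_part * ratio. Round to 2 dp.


V_support = 5468 * 0.255 = 1394.34 mm^3


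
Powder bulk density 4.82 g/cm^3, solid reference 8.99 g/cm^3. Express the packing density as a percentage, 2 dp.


Packing = (4.82/8.99)*100 = 53.62 %


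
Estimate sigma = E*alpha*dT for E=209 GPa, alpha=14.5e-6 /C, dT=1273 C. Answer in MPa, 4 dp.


sigma = 209*1000 * 14.5e-6 * 1273 = 3857.8265 MPa


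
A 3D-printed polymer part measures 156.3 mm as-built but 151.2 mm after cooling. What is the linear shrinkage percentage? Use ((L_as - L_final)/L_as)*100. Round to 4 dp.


Shrinkage = ((156.3-151.2)/156.3)*100 = 3.263 %


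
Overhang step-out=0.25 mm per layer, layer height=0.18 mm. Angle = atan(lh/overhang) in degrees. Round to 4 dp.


angle = atan(0.18/0.25) = 35.7539 degrees


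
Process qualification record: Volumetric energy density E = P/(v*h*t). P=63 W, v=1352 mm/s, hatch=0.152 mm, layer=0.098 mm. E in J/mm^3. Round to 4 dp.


E = 63 / (1352*0.152*0.098) = 3.1282 J/mm^3


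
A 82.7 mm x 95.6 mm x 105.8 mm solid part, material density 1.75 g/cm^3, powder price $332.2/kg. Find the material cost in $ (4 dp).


V = 82.7 * 95.6 * 105.8 = 836467.496 mm^3 = 836.467496 cm^3
Mass = 836.467496 * 1.75 / 1000 = 1.46381812 kg
Cost = 1.46381812 * 332.2 = 486.2804 $


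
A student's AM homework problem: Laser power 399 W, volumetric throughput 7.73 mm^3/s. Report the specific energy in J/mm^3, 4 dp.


SE = 399 / 7.73 = 51.6171 J/mm^3
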